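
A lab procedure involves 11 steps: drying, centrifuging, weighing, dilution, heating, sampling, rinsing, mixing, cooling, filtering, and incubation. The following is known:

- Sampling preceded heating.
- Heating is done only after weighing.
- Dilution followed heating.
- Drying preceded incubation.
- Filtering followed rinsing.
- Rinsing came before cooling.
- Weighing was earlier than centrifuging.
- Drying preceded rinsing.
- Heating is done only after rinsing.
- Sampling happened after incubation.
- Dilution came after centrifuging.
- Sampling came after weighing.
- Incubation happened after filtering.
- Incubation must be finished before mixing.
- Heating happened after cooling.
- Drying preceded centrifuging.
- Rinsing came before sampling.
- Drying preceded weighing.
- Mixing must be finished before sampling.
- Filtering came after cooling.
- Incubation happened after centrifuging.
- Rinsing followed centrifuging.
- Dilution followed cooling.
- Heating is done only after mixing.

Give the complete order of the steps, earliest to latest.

drying, weighing, centrifuging, rinsing, cooling, filtering, incubation, mixing, sampling, heating, dilution

The constraints fix every adjacent pair, so only one ordering works:
drying → weighing → centrifuging → rinsing → cooling → filtering → incubation → mixing → sampling → heating → dilution.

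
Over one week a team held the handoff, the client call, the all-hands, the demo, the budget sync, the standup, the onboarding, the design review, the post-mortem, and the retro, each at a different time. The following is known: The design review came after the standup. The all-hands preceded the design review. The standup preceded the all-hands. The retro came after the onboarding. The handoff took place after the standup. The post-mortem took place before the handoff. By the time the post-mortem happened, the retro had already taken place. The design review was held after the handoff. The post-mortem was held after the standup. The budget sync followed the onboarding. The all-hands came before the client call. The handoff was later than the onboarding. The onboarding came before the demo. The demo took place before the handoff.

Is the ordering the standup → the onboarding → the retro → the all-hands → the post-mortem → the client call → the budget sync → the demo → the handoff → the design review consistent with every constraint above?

yes

Check each stated constraint against the proposed order — e.g. the standup is ahead of the handoff; the standup is ahead of the design review. Every pair is in the required order; nothing is violated.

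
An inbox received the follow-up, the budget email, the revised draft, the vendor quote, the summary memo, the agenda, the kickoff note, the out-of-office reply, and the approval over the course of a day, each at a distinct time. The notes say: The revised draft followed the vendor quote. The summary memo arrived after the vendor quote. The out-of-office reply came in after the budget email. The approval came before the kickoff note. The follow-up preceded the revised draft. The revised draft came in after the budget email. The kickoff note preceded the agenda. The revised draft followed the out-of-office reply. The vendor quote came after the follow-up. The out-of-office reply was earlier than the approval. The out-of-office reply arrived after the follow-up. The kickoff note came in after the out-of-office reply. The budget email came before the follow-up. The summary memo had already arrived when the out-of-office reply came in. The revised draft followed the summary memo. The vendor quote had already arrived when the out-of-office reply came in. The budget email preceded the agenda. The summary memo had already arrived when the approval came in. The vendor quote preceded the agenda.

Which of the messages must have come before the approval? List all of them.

the budget email, the follow-up, the out-of-office reply, the summary memo, the vendor quote

Directly stated before the approval: the out-of-office reply and the summary memo.
The budget email reaches the approval via the budget email → the out-of-office reply → the approval.
The follow-up reaches the approval via the follow-up → the out-of-office reply → the approval.
The vendor quote reaches the approval via the vendor quote → the summary memo → the approval.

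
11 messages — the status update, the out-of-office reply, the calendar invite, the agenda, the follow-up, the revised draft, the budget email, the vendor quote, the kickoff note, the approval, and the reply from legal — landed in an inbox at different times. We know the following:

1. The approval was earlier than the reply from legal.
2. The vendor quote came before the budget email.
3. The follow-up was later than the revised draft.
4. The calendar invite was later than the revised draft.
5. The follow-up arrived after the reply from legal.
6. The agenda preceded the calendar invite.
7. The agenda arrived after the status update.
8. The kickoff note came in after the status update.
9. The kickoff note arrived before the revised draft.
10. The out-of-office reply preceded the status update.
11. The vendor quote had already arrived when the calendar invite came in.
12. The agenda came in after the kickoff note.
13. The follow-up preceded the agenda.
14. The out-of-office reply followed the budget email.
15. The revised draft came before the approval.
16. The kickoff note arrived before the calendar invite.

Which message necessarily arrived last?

the calendar invite

Every other message has a chain of constraints placing it before the calendar invite, so the calendar invite is last.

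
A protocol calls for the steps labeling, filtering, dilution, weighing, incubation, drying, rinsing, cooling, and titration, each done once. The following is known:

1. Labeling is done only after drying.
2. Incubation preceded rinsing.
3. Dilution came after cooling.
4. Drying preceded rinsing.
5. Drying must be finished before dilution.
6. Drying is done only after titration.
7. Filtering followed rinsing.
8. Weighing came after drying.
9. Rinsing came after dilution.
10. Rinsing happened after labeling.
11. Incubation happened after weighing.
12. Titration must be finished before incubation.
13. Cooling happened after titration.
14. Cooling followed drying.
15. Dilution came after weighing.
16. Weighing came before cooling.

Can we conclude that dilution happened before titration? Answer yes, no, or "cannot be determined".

Tracing the constraints gives titration → drying → dilution, so titration must come before dilution.
That means dilution cannot be before titration.

no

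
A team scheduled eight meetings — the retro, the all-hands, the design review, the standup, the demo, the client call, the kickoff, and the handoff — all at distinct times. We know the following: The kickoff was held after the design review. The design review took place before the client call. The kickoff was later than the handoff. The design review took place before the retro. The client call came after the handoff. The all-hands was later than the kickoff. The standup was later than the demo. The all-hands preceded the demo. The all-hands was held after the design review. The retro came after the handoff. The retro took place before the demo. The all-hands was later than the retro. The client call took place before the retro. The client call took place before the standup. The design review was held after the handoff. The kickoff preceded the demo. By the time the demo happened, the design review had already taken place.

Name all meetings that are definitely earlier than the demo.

the all-hands, the client call, the design review, the handoff, the kickoff, the retro

Directly stated before the demo: the all-hands, the design review, the kickoff, and the retro.
The client call reaches the demo via the client call → the retro → the demo.
The handoff reaches the demo via the handoff → the kickoff → the demo.
No chain forces the standup ahead of the demo.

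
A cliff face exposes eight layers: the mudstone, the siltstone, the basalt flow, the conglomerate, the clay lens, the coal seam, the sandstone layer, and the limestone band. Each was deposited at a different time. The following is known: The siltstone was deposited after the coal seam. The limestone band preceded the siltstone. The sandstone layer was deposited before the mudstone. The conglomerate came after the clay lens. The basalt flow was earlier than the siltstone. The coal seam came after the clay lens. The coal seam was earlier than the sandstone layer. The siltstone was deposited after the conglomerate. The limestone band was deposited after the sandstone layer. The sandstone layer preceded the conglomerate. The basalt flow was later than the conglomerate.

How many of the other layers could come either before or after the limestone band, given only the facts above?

Forced before the limestone band: the clay lens, the coal seam, and the sandstone layer; forced after the limestone band: the siltstone.
That leaves the basalt flow, the conglomerate, and the mudstone with no forced order relative to the limestone band — 3.

3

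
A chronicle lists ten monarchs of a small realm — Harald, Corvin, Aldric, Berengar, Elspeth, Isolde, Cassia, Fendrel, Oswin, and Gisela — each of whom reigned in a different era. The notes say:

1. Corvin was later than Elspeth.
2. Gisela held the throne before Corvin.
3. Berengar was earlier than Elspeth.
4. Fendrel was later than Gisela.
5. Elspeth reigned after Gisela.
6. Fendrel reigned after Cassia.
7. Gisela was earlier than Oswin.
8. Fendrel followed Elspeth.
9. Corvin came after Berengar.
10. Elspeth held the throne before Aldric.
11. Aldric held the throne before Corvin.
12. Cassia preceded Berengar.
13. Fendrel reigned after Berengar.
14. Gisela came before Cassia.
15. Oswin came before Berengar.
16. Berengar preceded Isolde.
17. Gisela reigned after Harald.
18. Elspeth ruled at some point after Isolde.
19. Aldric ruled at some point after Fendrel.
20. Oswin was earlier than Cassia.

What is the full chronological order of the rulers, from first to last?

The constraints fix every adjacent pair, so only one ordering works:
Harald → Gisela → Oswin → Cassia → Berengar → Isolde → Elspeth → Fendrel → Aldric → Corvin.

Harald, Gisela, Oswin, Cassia, Berengar, Isolde, Elspeth, Fendrel, Aldric, Corvin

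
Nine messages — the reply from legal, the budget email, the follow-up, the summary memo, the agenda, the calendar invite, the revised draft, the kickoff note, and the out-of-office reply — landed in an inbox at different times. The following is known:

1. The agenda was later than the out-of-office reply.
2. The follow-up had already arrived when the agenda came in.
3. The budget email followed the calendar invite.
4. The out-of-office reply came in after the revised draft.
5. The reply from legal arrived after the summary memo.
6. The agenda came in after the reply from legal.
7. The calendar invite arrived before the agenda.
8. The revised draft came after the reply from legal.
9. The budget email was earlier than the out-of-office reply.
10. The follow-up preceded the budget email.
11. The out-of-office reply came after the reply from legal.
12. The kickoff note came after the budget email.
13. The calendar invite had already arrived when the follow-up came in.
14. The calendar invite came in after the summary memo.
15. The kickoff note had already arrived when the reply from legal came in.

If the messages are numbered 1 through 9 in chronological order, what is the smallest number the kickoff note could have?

The budget email, the calendar invite, the follow-up, and the summary memo must all come before the kickoff note — 4 forced predecessors.
Nothing else is forced ahead of the kickoff note, so its earliest slot is position 4 + 1 = 5.

5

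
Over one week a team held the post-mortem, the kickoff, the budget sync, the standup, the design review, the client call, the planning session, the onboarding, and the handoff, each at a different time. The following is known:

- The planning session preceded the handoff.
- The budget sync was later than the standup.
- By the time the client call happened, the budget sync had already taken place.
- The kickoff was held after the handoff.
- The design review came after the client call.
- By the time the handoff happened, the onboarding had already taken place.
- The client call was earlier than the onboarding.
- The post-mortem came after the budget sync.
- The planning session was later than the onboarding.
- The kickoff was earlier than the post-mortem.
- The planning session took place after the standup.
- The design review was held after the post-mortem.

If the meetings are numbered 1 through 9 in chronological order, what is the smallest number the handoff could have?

The budget sync, the client call, the onboarding, the planning session, and the standup must all come before the handoff — 5 forced predecessors.
Nothing else is forced ahead of the handoff, so its earliest slot is position 5 + 1 = 6.

6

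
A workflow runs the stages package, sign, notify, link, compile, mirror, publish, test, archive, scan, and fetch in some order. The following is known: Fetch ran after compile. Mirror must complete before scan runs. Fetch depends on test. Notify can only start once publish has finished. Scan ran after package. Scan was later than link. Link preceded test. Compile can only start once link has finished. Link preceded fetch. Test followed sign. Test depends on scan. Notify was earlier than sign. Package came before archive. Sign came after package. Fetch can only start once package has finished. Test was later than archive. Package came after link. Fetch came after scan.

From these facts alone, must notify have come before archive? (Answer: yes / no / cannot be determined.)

cannot be determined

No chain of stated constraints runs from notify to archive, and none runs from archive to notify either.
So the relative order of notify and archive is not fixed by the given facts.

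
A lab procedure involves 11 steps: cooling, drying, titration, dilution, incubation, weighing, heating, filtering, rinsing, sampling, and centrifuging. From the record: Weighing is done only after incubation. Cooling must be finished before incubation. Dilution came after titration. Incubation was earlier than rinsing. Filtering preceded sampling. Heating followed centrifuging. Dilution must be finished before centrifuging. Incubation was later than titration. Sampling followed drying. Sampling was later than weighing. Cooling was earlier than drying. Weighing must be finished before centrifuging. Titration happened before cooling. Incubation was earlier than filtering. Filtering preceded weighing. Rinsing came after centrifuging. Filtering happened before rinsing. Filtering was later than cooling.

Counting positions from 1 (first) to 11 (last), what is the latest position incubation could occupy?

Incubation must come before centrifuging, filtering, heating, rinsing, sampling, and weighing — 6 steps forced after it.
Everything else can be placed before incubation in some valid order, so incubation can sit as late as position 11 − 6 = 5.

5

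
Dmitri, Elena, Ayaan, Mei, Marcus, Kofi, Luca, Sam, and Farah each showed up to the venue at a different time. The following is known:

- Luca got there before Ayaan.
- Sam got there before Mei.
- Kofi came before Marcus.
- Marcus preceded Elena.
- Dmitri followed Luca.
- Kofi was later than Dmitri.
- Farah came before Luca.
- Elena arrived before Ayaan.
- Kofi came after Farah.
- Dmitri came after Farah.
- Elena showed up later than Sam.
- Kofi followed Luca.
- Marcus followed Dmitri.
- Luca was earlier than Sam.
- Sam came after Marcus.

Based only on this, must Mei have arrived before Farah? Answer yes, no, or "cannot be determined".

Tracing the constraints gives Farah → Luca → Sam → Mei, so Farah must come before Mei.
That means Mei cannot be before Farah.

no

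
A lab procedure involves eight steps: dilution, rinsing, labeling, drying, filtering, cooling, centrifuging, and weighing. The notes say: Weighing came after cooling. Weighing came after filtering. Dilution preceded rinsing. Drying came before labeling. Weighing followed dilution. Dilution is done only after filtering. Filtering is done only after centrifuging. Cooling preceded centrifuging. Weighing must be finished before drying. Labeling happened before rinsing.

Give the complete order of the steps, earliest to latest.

The constraints fix every adjacent pair, so only one ordering works:
cooling → centrifuging → filtering → dilution → weighing → drying → labeling → rinsing.

cooling, centrifuging, filtering, dilution, weighing, drying, labeling, rinsing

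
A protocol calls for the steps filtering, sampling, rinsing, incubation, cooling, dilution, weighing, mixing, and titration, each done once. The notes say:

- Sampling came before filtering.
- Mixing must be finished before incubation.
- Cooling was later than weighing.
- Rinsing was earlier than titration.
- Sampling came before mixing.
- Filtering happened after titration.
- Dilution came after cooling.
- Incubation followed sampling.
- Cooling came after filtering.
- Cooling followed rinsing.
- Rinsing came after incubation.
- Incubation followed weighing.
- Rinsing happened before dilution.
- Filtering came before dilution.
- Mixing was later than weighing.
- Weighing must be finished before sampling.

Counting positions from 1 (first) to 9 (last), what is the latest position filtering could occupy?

Filtering must come before cooling and dilution — 2 steps forced after it.
Everything else can be placed before filtering in some valid order, so filtering can sit as late as position 9 − 2 = 7.

7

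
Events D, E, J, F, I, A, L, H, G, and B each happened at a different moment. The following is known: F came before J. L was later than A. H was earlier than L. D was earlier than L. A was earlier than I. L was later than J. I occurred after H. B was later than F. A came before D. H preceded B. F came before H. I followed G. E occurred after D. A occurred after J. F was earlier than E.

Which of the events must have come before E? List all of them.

Directly stated before E: D and F.
A reaches E via A → D → E.
J reaches E via J → A → D → E.

A, D, F, J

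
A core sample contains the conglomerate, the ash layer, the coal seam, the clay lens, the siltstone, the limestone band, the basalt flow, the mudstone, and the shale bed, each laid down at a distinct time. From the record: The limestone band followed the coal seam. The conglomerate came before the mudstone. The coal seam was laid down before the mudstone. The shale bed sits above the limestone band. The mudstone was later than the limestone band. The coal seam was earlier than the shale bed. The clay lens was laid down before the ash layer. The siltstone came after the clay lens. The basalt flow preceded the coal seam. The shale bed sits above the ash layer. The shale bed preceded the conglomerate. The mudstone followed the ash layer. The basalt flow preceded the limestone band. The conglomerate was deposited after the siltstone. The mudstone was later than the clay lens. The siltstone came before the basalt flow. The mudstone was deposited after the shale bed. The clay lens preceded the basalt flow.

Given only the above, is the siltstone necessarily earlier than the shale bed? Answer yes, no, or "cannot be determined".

yes

Chain the constraints: the siltstone → the basalt flow → the limestone band → the shale bed. Each link is directly stated, so the siltstone comes before the shale bed.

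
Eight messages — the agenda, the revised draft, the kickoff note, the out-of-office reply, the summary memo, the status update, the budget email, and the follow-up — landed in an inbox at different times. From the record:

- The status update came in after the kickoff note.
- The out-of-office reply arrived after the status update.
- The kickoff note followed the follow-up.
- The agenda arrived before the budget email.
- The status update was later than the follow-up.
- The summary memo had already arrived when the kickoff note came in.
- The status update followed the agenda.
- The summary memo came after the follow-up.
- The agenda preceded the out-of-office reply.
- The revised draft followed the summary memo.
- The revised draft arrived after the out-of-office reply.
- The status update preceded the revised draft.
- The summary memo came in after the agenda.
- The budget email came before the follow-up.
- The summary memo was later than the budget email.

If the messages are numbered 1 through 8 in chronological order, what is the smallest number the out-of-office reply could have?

The agenda, the budget email, the follow-up, the kickoff note, the status update, and the summary memo must all come before the out-of-office reply — 6 forced predecessors.
Nothing else is forced ahead of the out-of-office reply, so its earliest slot is position 6 + 1 = 7.

7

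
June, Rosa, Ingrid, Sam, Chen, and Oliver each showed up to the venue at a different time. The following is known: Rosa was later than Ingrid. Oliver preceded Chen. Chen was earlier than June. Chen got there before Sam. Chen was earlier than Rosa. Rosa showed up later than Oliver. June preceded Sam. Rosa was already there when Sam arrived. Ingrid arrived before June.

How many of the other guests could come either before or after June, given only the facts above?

1

Forced before June: Chen, Ingrid, and Oliver; forced after June: Sam.
That leaves Rosa with no forced order relative to June — 1.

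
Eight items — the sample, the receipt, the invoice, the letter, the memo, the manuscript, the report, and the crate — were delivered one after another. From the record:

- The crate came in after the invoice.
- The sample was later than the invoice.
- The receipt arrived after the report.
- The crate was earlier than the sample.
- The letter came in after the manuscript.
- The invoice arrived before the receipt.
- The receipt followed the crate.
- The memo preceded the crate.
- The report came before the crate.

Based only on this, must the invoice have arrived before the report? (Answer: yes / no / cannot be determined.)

No chain of stated constraints runs from the invoice to the report, and none runs from the report to the invoice either.
So the relative order of the invoice and the report is not fixed by the given facts.

cannot be determined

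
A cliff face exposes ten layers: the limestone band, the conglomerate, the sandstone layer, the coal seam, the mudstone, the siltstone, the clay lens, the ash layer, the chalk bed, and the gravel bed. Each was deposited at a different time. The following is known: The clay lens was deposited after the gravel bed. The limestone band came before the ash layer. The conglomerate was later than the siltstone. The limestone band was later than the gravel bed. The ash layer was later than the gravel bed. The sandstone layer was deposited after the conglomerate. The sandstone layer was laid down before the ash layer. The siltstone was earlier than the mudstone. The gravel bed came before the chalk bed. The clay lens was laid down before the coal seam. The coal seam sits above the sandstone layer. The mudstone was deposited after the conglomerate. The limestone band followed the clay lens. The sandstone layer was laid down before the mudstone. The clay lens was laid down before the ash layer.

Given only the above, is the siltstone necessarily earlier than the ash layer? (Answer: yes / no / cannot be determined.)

yes

Chain the constraints: the siltstone → the conglomerate → the sandstone layer → the ash layer. Each link is directly stated, so the siltstone comes before the ash layer.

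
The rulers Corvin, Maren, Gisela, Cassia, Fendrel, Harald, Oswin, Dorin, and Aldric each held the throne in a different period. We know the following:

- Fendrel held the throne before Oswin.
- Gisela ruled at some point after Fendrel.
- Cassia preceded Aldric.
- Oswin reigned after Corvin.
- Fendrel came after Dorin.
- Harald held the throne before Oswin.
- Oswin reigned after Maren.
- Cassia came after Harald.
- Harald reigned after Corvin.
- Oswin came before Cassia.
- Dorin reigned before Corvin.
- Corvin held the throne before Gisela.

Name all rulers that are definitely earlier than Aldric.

Directly stated before Aldric: Cassia.
Corvin reaches Aldric via Corvin → Harald → Cassia → Aldric.
Dorin reaches Aldric via Dorin → Corvin → Harald → Cassia → Aldric.
Fendrel reaches Aldric via Fendrel → Oswin → Cassia → Aldric.
Likewise Harald, Maren, and Oswin each reach Aldric by chaining the stated constraints.

Cassia, Corvin, Dorin, Fendrel, Harald, Maren, Oswin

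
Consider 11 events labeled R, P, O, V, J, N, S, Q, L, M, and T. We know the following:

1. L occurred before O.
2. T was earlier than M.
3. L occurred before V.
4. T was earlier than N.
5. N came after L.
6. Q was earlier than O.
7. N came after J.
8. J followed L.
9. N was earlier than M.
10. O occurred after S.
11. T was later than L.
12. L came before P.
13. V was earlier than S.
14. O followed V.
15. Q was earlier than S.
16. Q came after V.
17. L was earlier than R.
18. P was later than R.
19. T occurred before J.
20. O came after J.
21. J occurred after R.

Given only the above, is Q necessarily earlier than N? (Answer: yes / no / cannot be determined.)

cannot be determined

No chain of stated constraints runs from Q to N, and none runs from N to Q either.
So the relative order of Q and N is not fixed by the given facts.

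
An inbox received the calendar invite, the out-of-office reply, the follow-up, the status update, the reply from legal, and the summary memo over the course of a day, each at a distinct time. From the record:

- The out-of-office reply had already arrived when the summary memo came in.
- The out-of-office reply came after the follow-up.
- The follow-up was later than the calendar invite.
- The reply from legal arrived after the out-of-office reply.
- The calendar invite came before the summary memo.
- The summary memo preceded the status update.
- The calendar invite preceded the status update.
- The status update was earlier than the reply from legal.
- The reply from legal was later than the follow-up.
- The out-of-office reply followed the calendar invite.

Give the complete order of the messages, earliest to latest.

the calendar invite, the follow-up, the out-of-office reply, the summary memo, the status update, the reply from legal

The constraints fix every adjacent pair, so only one ordering works:
the calendar invite → the follow-up → the out-of-office reply → the summary memo → the status update → the reply from legal.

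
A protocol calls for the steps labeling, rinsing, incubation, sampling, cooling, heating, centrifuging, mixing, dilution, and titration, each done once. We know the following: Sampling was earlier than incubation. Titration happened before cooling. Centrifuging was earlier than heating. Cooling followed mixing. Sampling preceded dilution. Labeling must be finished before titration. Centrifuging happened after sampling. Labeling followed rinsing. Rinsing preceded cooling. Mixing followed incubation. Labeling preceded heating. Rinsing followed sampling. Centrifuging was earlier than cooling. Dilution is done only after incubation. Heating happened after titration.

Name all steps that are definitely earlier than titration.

labeling, rinsing, sampling

Directly stated before titration: labeling.
Rinsing reaches titration via rinsing → labeling → titration.
Sampling reaches titration via sampling → rinsing → labeling → titration.
No chain forces cooling (or any of the others) ahead of titration.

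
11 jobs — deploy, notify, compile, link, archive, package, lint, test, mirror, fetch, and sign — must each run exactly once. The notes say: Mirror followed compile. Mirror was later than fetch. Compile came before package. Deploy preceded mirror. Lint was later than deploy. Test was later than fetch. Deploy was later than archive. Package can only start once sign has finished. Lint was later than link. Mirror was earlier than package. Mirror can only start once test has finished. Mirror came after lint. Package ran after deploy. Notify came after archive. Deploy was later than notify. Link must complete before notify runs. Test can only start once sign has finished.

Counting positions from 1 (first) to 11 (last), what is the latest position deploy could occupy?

8

Deploy must come before lint, mirror, and package — 3 stages forced after it.
Everything else can be placed before deploy in some valid order, so deploy can sit as late as position 11 − 3 = 8.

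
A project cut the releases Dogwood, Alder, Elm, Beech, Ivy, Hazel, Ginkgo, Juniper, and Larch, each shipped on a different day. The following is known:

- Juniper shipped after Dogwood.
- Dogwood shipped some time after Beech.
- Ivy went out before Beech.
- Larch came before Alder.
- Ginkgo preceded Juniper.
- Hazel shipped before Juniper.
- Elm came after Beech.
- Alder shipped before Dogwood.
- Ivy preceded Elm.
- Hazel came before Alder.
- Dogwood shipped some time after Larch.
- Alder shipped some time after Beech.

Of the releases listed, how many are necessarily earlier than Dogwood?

Directly stated before Dogwood: Alder, Beech, and Larch.
Hazel reaches Dogwood via Hazel → Alder → Dogwood.
Ivy reaches Dogwood via Ivy → Beech → Dogwood.
No chain forces Ginkgo (or any of the others) ahead of Dogwood.
That's Alder, Beech, Hazel, Ivy, and Larch — 5 in all.

5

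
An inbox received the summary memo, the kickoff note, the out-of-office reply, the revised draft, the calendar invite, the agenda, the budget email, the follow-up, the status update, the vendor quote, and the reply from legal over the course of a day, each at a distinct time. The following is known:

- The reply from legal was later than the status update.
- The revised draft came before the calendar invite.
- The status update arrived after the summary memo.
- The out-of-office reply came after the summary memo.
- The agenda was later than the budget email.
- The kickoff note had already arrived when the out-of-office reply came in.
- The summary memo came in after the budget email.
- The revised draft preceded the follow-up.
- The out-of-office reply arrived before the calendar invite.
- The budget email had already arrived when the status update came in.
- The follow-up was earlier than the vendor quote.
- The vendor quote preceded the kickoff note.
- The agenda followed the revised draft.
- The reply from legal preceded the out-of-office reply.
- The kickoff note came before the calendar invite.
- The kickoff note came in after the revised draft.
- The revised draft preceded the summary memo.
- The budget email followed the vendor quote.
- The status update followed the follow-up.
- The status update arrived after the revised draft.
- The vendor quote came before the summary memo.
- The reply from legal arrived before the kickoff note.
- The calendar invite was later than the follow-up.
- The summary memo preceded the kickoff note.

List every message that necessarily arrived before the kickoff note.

the budget email, the follow-up, the reply from legal, the revised draft, the status update, the summary memo, the vendor quote

Directly stated before the kickoff note: the reply from legal, the revised draft, the summary memo, and the vendor quote.
The budget email reaches the kickoff note via the budget email → the summary memo → the kickoff note.
The follow-up reaches the kickoff note via the follow-up → the vendor quote → the kickoff note.
The status update reaches the kickoff note via the status update → the reply from legal → the kickoff note.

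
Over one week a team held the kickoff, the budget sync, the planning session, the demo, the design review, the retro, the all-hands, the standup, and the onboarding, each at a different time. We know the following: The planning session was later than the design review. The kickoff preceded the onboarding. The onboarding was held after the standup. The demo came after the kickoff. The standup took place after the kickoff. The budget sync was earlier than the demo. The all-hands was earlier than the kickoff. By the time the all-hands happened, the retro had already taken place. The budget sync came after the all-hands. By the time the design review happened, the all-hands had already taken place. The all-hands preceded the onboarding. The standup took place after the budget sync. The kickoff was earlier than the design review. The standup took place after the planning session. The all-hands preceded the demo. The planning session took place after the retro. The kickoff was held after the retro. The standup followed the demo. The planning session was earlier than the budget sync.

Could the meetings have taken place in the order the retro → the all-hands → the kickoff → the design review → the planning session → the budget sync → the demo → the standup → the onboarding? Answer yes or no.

yes

Check each stated constraint against the proposed order — e.g. the kickoff is ahead of the onboarding; the all-hands is ahead of the onboarding. Every pair is in the required order; nothing is violated.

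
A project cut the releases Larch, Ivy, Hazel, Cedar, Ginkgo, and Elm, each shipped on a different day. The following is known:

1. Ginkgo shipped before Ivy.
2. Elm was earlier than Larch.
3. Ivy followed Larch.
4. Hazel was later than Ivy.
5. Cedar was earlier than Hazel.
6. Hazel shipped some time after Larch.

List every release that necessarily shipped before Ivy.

Elm, Ginkgo, Larch

Directly stated before Ivy: Ginkgo and Larch.
Elm reaches Ivy via Elm → Larch → Ivy.
No chain forces Cedar (or any of the others) ahead of Ivy.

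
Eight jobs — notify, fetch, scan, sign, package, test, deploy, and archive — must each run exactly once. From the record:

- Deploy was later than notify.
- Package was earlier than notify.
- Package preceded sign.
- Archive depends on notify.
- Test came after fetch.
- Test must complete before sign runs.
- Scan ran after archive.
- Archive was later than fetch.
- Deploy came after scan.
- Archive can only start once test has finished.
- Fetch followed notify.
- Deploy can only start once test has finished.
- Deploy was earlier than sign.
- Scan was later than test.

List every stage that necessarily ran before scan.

Directly stated before scan: archive and test.
Fetch reaches scan via fetch → archive → scan.
Notify reaches scan via notify → archive → scan.
Package reaches scan via package → notify → archive → scan.

archive, fetch, notify, package, test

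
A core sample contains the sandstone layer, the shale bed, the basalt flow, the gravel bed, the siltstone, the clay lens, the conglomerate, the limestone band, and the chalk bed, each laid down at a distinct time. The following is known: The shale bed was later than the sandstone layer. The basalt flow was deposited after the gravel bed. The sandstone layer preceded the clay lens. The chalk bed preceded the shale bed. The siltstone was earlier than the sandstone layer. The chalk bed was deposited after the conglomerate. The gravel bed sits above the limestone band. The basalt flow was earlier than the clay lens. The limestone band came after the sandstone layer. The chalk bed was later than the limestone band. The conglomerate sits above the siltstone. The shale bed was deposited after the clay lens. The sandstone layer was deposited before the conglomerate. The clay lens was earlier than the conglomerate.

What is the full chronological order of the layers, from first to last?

the siltstone, the sandstone layer, the limestone band, the gravel bed, the basalt flow, the clay lens, the conglomerate, the chalk bed, the shale bed

The constraints fix every adjacent pair, so only one ordering works:
the siltstone → the sandstone layer → the limestone band → the gravel bed → the basalt flow → the clay lens → the conglomerate → the chalk bed → the shale bed.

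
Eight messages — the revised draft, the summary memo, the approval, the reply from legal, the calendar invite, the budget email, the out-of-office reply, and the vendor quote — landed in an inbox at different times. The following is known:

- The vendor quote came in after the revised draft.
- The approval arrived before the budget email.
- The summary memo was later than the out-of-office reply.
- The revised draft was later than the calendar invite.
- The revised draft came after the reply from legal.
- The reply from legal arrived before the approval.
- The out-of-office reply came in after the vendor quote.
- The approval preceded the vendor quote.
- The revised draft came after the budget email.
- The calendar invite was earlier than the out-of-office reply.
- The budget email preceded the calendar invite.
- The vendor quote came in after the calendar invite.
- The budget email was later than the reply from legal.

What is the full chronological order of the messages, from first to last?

The constraints fix every adjacent pair, so only one ordering works:
the reply from legal → the approval → the budget email → the calendar invite → the revised draft → the vendor quote → the out-of-office reply → the summary memo.

the reply from legal, the approval, the budget email, the calendar invite, the revised draft, the vendor quote, the out-of-office reply, the summary memo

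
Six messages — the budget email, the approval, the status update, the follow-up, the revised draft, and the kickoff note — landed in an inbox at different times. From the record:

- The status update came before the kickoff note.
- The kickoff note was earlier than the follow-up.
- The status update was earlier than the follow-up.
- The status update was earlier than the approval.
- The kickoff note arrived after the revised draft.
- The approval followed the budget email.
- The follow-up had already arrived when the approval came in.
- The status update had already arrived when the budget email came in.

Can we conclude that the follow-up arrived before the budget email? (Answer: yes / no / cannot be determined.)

cannot be determined

No chain of stated constraints runs from the follow-up to the budget email, and none runs from the budget email to the follow-up either.
So the relative order of the follow-up and the budget email is not fixed by the given facts.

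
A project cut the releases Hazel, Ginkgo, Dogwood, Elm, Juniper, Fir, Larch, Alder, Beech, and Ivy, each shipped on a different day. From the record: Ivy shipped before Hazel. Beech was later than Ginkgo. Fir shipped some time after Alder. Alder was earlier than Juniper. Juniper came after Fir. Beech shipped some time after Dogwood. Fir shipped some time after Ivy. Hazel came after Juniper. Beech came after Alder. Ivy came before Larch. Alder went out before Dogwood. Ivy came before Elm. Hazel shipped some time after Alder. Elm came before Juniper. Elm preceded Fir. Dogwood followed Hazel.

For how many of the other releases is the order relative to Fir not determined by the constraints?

Forced before Fir: Alder, Elm, and Ivy; forced after Fir: Beech, Dogwood, Hazel, and Juniper.
That leaves Ginkgo and Larch with no forced order relative to Fir — 2.

2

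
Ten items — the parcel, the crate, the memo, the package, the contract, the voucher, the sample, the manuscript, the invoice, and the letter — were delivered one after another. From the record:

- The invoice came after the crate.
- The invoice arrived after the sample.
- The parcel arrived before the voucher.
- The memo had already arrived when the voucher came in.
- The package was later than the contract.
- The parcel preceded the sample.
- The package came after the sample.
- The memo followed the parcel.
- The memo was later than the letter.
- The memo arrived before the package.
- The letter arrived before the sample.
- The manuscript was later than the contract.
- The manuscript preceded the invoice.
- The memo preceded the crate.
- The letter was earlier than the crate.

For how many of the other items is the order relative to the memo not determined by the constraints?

3

Forced before the memo: the letter and the parcel; forced after the memo: the crate, the invoice, the package, and the voucher.
That leaves the contract, the manuscript, and the sample with no forced order relative to the memo — 3.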